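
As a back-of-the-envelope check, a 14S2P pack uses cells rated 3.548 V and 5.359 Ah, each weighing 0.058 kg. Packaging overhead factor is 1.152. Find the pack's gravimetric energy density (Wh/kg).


Step 1: V_pack = 14 * 3.548 = 49.672 V
Step 2: C_pack = 2 * 5.359 = 10.718 Ah
Step 3: E_pack = V_pack * C_pack = 49.672 * 10.718 = 532.38 Wh
Step 4: m_pack = 14 * 2 * 0.058 * 1.152 = 1.8708 kg
Step 5: ED = E_pack / m_pack = 532.38 / 1.8708 = 284.6 Wh/kg

284.6 Wh/kg


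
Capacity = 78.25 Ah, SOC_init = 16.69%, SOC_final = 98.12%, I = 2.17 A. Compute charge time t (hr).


delta_Ah = 78.25 * (98.12 - 16.69) / 100 = 63.719 Ah
t = delta_Ah / I = 63.719 / 2.17 = 29.36 hr

29.36 hr


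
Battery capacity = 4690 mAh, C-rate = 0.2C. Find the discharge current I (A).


Convert: capacity = 4690 mAh = 4.69 Ah
At 0.2C: I = 0.2 * 4.69 Ah = 0.938 A

0.938 A


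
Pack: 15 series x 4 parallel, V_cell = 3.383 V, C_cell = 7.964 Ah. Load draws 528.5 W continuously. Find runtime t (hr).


Step 1: E_pack = Ns * V_cell * Np * C_cell = 15 * 3.383 * 4 * 7.964 = 1616.5 Wh
Step 2: t = E_pack / P = 1616.5 / 528.5 = 3.059 hr

3.059 hr


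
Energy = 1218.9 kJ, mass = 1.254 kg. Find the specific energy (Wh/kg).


Convert: E = 1218.9 kJ = 338.58 Wh
ED = E / m = 338.58 / 1.254 = 270.0 Wh/kg

270.0 Wh/kg


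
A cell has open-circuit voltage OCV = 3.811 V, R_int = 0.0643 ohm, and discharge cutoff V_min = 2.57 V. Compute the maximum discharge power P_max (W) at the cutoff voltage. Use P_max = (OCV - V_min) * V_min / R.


P_max = (OCV - V_min) * V_min / R = (3.811 - 2.57) * 2.57 / 0.0643 = 1.241 * 2.57 / 0.0643 = 49.60 W

49.60 W


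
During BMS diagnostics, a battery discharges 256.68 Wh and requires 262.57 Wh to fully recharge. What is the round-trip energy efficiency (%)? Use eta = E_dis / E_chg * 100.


eta_e = E_dis / E_chg * 100 = 256.68 / 262.57 * 100 = 97.76%

97.76%


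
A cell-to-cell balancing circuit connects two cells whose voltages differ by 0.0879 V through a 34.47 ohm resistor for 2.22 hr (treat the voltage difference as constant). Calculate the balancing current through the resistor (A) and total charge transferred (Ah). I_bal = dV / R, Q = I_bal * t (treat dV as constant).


I_bal = dV / R = 0.0879 / 34.47 = 0.00255 A
Q = I_bal * t = 0.00255 * 2.22 = 0.005661 Ah

I=0.00255 A, Q=0.005661 Ah


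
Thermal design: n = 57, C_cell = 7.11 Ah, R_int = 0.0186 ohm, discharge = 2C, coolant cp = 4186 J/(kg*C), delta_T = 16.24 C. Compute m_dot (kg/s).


Step 1: I = 2 * 7.11 = 14.22 A
Step 2: Q_cell = I^2 * R = 14.22^2 * 0.0186 = 3.7611 W
Step 3: Q_total = 57 * 3.7611 = 214.38 W
Step 4: m_dot = Q_total / (cp * dT) = 214.38 / (4186 * 16.24) = 0.003154 kg/s

0.003154 kg/s


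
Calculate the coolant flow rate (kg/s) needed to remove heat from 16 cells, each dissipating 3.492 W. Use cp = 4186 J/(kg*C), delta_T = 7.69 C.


Q_total = 16 * 3.492 = 55.872 W
m_dot = Q_total / (cp * dT) = 55.872 / (4186 * 7.69) = 0.001736 kg/s

0.001736 kg/s


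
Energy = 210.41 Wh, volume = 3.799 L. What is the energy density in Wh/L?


ED = E / V = 210.41 / 3.799 = 55.39 Wh/L

55.39 Wh/L


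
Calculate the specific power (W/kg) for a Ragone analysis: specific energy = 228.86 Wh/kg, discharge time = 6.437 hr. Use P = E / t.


P_specific = E / t = 228.86 / 6.437 = 35.55 W/kg

35.55 W/kg


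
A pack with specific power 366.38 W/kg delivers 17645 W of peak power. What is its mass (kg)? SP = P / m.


m = P / SP = 17645 / 366.38 = 48.16 kg

48.16 kg


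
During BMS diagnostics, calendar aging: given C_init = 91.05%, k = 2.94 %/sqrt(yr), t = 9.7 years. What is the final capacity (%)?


sqrt(t) = sqrt(9.7) = 3.1145
C_final = 91.05 - 2.94 * 3.1145 = 81.89%

81.89%


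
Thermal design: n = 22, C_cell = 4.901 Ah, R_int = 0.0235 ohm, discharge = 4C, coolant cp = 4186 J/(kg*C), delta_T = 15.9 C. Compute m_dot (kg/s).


Step 1: I = 4 * 4.901 = 19.604 A
Step 2: Q_cell = I^2 * R = 19.604^2 * 0.0235 = 9.0314 W
Step 3: Q_total = 22 * 9.0314 = 198.69 W
Step 4: m_dot = Q_total / (cp * dT) = 198.69 / (4186 * 15.9) = 0.002985 kg/s

0.002985 kg/s


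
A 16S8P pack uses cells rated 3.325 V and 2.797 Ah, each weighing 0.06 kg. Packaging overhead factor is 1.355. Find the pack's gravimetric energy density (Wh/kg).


Step 1: V_pack = 16 * 3.325 = 53.2 V
Step 2: C_pack = 8 * 2.797 = 22.376 Ah
Step 3: E_pack = V_pack * C_pack = 53.2 * 22.376 = 1190.4 Wh
Step 4: m_pack = 16 * 8 * 0.06 * 1.355 = 10.406 kg
Step 5: ED = E_pack / m_pack = 1190.4 / 10.406 = 114.4 Wh/kg

114.4 Wh/kg


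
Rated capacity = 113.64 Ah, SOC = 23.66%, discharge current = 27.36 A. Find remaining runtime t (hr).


Step 1: remaining = SOC/100 * C_total = 23.66/100 * 113.64 = 26.887 Ah
Step 2: t = remaining / I = 26.887 / 27.36 = 0.9827 hr

0.9827 hr


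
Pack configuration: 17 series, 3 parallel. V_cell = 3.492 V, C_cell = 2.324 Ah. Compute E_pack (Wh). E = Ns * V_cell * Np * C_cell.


V_pack = 17 * 3.492 = 59.364 V
C_pack = 3 * 2.324 = 6.972 Ah
E = V_pack * C_pack = 59.364 * 6.972 = 413.9 Wh

413.9 Wh


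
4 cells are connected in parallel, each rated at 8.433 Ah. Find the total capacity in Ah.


Parallel capacities add: 4 * 8.433 Ah = 33.732 Ah

33.732 Ah


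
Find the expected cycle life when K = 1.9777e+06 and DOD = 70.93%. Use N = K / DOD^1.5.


DOD^1.5 = 597.37
N = K / DOD^1.5 = 1.9777e+06 / 597.37 = 3311

3311 cycles


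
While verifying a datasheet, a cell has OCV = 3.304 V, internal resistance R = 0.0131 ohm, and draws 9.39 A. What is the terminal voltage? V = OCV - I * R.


IR drop = 9.39 * 0.0131 = 0.12301 V
V = 3.304 - 0.12301 = 3.181 V

3.181 V


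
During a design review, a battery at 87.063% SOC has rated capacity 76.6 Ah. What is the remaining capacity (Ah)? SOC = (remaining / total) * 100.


remaining = SOC / 100 * total = 87.063 / 100 * 76.6 = 66.69 Ah

66.69 Ah


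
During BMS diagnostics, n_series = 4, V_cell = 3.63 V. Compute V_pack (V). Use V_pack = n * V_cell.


With 4 cells in series at 3.63 V each, V_pack = 14.52 V

14.52 V


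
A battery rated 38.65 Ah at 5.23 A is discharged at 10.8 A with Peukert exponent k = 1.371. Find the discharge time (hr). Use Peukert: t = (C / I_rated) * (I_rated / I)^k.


t_rated = C / I_rated = 38.65 / 5.23 = 7.3901 hr
(I_rated/I)^k = (0.48426)^1.371 = 0.37003
t = t_rated * (I_rated/I)^k = 7.3901 * 0.37003 = 2.735 hr

2.735 hr


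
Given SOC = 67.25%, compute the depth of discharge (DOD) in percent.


DOD = 100 - SOC = 100 - 67.25 = 32.75%

32.75%


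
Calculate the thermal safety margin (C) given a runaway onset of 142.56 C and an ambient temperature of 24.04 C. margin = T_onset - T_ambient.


margin = T_onset - T_ambient = 142.56 - 24.04 = 118.52 C

118.52 C


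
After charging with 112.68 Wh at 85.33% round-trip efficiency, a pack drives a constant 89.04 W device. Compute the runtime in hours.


Step 1: E_discharge = eta/100 * E_charge = 85.33/100 * 112.68 = 96.15 Wh
Step 2: t = E_discharge / P = 96.15 / 89.04 = 1.080 hr

1.080 hr


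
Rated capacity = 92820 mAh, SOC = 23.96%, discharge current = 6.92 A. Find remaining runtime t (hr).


Convert: C_total = 92820 mAh = 92.82 Ah
Step 1: remaining = SOC/100 * C_total = 23.96/100 * 92.82 = 22.24 Ah
Step 2: t = remaining / I = 22.24 / 6.92 = 3.214 hr

3.214 hr


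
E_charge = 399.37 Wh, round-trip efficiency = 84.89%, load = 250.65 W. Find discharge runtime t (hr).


Step 1: E_discharge = eta/100 * E_charge = 84.89/100 * 399.37 = 339.03 Wh
Step 2: t = E_discharge / P = 339.03 / 250.65 = 1.353 hr

1.353 hr


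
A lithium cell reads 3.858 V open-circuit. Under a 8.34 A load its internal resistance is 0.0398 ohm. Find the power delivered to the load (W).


Step 1: V_terminal = OCV - I*R = 3.858 - 8.34 * 0.0398 = 3.5261 V
Step 2: P_out = V_terminal * I = 3.5261 * 8.34 = 29.41 W

29.41 W


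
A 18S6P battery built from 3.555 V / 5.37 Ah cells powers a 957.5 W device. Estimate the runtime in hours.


Step 1: E_pack = Ns * V_cell * Np * C_cell = 18 * 3.555 * 6 * 5.37 = 2061.8 Wh
Step 2: t = E_pack / P = 2061.8 / 957.5 = 2.153 hr

2.153 hr


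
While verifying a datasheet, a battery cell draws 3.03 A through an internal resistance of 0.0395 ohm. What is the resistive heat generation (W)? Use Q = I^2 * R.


I^2 = 9.1809
Q = 9.1809 * 0.0395 = 0.3626 W

0.3626 W


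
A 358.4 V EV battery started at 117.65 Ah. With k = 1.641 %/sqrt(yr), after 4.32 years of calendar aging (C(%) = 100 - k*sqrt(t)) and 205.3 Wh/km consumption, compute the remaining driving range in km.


Step 1: capacity retention = 100 - 1.641 * sqrt(4.32) = 100 - 1.641 * 2.0785 = 96.589%
Step 2: C_now = 117.65 * 96.589/100 = 113.64 Ah
Step 3: E_pack = V * C_now = 358.4 * 113.64 = 40729 Wh
Step 4: range = E_pack / consumption = 40729 / 205.3 = 198.4 km

198.4 km


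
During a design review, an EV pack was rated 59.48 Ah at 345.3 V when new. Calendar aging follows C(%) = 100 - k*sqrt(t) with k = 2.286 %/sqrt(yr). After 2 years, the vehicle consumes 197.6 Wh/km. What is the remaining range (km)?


Step 1: capacity retention = 100 - 2.286 * sqrt(2) = 100 - 2.286 * 1.4142 = 96.767%
Step 2: C_now = 59.48 * 96.767/100 = 57.557 Ah
Step 3: E_pack = V * C_now = 345.3 * 57.557 = 19874 Wh
Step 4: range = E_pack / consumption = 19874 / 197.6 = 100.6 km

100.6 km


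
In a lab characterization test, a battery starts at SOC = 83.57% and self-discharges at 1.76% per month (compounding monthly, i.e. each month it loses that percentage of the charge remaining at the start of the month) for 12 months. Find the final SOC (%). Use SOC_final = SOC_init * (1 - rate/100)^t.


Monthly retention factor = 1 - 1.76/100 = 0.9824
Over 12 months: factor^12 = 0.80809
SOC_final = 83.57 * 0.80809 = 67.53%

67.53%


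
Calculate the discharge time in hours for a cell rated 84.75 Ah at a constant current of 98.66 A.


t = capacity / current = 84.75 / 98.66 = 0.8590 hr

0.8590 hr


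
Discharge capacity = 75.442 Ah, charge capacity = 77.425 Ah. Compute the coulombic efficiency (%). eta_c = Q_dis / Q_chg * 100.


Coulombic efficiency = 75.442/77.425 * 100% = 97.44%

97.44%


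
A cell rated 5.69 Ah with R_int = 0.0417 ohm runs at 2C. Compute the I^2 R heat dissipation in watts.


Step 1: I = C_rate * capacity = 2 * 5.69 = 11.38 A
Step 2: Q = I^2 * R = 11.38^2 * 0.0417 = 129.5 * 0.0417 = 5.400 W

5.400 W


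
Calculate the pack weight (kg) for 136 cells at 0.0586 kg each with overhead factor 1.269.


m_pack = n * m_cell * overhead = 136 * 0.0586 * 1.269 = 10.11 kg

10.11 kg


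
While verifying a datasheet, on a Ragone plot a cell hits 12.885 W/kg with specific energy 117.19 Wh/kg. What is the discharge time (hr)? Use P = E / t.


t = E / P = 117.19 / 12.885 = 9.095 hr

9.095 hr


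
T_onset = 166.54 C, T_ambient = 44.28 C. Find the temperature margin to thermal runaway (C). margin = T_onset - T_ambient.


Safety margin = 166.54 C - 44.28 C = 122.26 C

122.26 C


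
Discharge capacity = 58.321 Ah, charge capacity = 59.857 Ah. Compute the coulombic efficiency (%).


Coulombic efficiency = 58.321/59.857 * 100% = 97.43%

97.43%


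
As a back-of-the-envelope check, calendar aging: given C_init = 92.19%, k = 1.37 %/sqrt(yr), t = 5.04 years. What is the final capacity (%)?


Step 1: sqrt(5.04 yr) = 2.245
Step 2: drop = 1.37 * 2.245 = 3.0757
Step 3: C_final = 92.19 - 3.0757 = 89.11%

89.11%


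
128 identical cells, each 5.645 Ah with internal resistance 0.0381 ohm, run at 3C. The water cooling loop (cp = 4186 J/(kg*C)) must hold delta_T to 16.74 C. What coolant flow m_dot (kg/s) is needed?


Step 1: I = 3 * 5.645 = 16.935 A
Step 2: Q_cell = I^2 * R = 16.935^2 * 0.0381 = 10.927 W
Step 3: Q_total = 128 * 10.927 = 1398.7 W
Step 4: m_dot = Q_total / (cp * dT) = 1398.7 / (4186 * 16.74) = 0.01996 kg/s

0.01996 kg/s


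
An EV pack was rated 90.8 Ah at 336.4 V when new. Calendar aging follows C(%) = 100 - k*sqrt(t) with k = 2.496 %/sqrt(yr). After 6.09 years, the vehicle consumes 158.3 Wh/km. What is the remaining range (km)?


Step 1: capacity retention = 100 - 2.496 * sqrt(6.09) = 100 - 2.496 * 2.4678 = 93.84%
Step 2: C_now = 90.8 * 93.84/100 = 85.207 Ah
Step 3: E_pack = V * C_now = 336.4 * 85.207 = 28664 Wh
Step 4: range = E_pack / consumption = 28664 / 158.3 = 181.1 km

181.1 km


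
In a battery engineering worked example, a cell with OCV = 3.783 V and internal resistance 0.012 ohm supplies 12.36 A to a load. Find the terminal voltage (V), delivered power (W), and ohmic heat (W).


Step 1: V_terminal = OCV - I*R = 3.783 - 12.36 * 0.012 = 3.6347 V
Step 2: P_out = V_terminal * I = 3.6347 * 12.36 = 44.92 W
Step 3: Q = I^2 * R = 12.36^2 * 0.012 = 1.833 W

V=3.6347 V, P=44.92 W, Q=1.833 W


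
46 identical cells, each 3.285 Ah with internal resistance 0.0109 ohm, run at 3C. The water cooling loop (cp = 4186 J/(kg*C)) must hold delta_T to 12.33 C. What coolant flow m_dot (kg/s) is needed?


Step 1: I = 3 * 3.285 = 9.855 A
Step 2: Q_cell = I^2 * R = 9.855^2 * 0.0109 = 1.0586 W
Step 3: Q_total = 46 * 1.0586 = 48.696 W
Step 4: m_dot = Q_total / (cp * dT) = 48.696 / (4186 * 12.33) = 9.435e-04 kg/s

9.435e-04 kg/s


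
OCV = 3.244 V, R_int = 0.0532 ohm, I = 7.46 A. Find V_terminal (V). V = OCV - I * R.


IR drop = 7.46 * 0.0532 = 0.39687 V
V = 3.244 - 0.39687 = 2.847 V

2.847 V


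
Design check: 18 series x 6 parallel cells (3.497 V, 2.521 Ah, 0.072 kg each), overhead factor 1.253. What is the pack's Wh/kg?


Step 1: V_pack = 18 * 3.497 = 62.946 V
Step 2: C_pack = 6 * 2.521 = 15.126 Ah
Step 3: E_pack = V_pack * C_pack = 62.946 * 15.126 = 952.12 Wh
Step 4: m_pack = 18 * 6 * 0.072 * 1.253 = 9.7433 kg
Step 5: ED = E_pack / m_pack = 952.12 / 9.7433 = 97.72 Wh/kg

97.72 Wh/kg


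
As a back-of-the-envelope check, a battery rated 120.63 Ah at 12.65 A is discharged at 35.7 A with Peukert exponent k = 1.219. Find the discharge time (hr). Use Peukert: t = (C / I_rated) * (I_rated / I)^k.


t_rated = C / I_rated = 120.63 / 12.65 = 9.536 hr
(I_rated/I)^k = (0.35434)^1.219 = 0.28232
t = t_rated * (I_rated/I)^k = 9.536 * 0.28232 = 2.692 hr

2.692 hr


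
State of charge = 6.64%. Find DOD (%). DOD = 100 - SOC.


DOD = 100 - SOC = 100 - 6.64 = 93.36%

93.36%


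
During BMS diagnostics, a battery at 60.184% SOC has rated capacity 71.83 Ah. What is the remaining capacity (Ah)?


remaining = SOC / 100 * total = 60.184 / 100 * 71.83 = 43.23 Ah

43.23 Ah


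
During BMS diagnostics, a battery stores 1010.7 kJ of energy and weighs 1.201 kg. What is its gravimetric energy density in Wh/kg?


Convert: E = 1010.7 kJ = 280.75 Wh
ED = E / m = 280.75 / 1.201 = 233.8 Wh/kg

233.8 Wh/kg


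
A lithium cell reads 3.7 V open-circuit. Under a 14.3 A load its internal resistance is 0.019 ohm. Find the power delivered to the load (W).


Step 1: V_terminal = OCV - I*R = 3.7 - 14.3 * 0.019 = 3.4283 V
Step 2: P_out = V_terminal * I = 3.4283 * 14.3 = 49.02 W

49.02 W


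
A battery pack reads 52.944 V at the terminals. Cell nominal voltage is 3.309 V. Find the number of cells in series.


n = V_pack / V_cell = 52.944 / 3.309 = 16

16


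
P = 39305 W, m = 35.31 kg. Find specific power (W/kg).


SP = P / m = 39305 / 35.31 = 1113 W/kg

1113 W/kg


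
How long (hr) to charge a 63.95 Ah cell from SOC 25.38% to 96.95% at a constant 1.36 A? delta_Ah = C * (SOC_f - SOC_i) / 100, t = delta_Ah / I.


Step 1: dSOC = 96.95% - 25.38% = 71.57%
Step 2: delta_Ah = 63.95 * 71.57 / 100 = 45.769 Ah
Step 3: t = 45.769 / 1.36 = 33.65 hr

33.65 hr


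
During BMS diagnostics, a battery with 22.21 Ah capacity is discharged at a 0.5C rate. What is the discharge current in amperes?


At 0.5C: I = 0.5 * 22.21 Ah = 11.105 A

11.105 A


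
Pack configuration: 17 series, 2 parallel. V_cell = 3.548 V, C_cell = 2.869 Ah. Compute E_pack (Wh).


V_pack = 17 * 3.548 = 60.316 V
C_pack = 2 * 2.869 = 5.738 Ah
E = V_pack * C_pack = 60.316 * 5.738 = 346.1 Wh

346.1 Wh


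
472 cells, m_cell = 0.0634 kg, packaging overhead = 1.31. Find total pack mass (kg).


m_pack = n * m_cell * overhead = 472 * 0.0634 * 1.31 = 39.20 kg

39.20 kg


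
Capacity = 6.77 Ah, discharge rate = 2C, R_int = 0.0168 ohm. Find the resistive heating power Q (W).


Step 1: I = C_rate * capacity = 2 * 6.77 = 13.54 A
Step 2: Q = I^2 * R = 13.54^2 * 0.0168 = 183.33 * 0.0168 = 3.080 W

3.080 W


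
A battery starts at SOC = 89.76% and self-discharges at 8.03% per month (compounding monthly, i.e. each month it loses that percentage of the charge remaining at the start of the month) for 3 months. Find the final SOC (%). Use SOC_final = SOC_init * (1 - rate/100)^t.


Monthly retention factor = 1 - 8.03/100 = 0.9197
Over 3 months: factor^3 = 0.77793
SOC_final = 89.76 * 0.77793 = 69.83%

69.83%


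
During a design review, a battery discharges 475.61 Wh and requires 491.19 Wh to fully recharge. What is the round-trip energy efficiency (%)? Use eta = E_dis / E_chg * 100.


eta_e = E_dis / E_chg * 100 = 475.61 / 491.19 * 100 = 96.83%

96.83%


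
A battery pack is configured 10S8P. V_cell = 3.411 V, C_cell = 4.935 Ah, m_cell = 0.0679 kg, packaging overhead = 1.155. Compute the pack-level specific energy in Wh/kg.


Step 1: V_pack = 10 * 3.411 = 34.11 V
Step 2: C_pack = 8 * 4.935 = 39.48 Ah
Step 3: E_pack = V_pack * C_pack = 34.11 * 39.48 = 1346.7 Wh
Step 4: m_pack = 10 * 8 * 0.0679 * 1.155 = 6.274 kg
Step 5: ED = E_pack / m_pack = 1346.7 / 6.274 = 214.6 Wh/kg

214.6 Wh/kg


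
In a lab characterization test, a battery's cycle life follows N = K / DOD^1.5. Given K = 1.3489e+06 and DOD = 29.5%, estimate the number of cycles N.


DOD^1.5 = 160.23
N = K / DOD^1.5 = 1.3489e+06 / 160.23 = 8419

8419 cycles


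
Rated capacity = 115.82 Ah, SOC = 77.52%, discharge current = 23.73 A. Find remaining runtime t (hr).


Step 1: remaining = SOC/100 * C_total = 77.52/100 * 115.82 = 89.784 Ah
Step 2: t = remaining / I = 89.784 / 23.73 = 3.784 hr

3.784 hr


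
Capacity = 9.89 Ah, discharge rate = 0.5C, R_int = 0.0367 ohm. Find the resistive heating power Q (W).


Step 1: I = C_rate * capacity = 0.5 * 9.89 = 4.945 A
Step 2: Q = I^2 * R = 4.945^2 * 0.0367 = 24.453 * 0.0367 = 0.8974 W

0.8974 W


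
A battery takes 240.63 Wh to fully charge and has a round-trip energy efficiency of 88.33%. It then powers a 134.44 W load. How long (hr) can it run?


Step 1: E_discharge = eta/100 * E_charge = 88.33/100 * 240.63 = 212.55 Wh
Step 2: t = E_discharge / P = 212.55 / 134.44 = 1.581 hr

1.581 hr


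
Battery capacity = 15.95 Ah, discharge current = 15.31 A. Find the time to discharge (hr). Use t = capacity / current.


Runtime = 15.95 Ah / 15.31 A = 1.042 hr

1.042 hr


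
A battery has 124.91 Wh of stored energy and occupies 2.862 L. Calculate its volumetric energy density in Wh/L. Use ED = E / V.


Volumetric ED = 124.91 Wh / 2.862 L = 43.64 Wh/L

43.64 Wh/L


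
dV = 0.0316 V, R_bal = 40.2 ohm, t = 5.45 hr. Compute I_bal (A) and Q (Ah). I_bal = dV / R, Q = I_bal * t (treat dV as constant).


First, Ohm's law: I_bal = 0.0316 V / 40.2 ohm = 7.8607e-04 A
Then Q = I * t = 7.8607e-04 A * 5.45 hr = 0.004284 Ah

I=7.8607e-04 A, Q=0.004284 Ah


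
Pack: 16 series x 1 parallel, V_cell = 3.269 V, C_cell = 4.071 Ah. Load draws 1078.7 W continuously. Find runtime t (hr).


Step 1: E_pack = Ns * V_cell * Np * C_cell = 16 * 3.269 * 1 * 4.071 = 212.93 Wh
Step 2: t = E_pack / P = 212.93 / 1078.7 = 0.1974 hr

0.1974 hr


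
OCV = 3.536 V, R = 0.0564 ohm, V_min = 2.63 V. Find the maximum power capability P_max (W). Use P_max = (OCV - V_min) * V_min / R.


P_max = (OCV - V_min) * V_min / R = (3.536 - 2.63) * 2.63 / 0.0564 = 0.906 * 2.63 / 0.0564 = 42.25 W

42.25 W


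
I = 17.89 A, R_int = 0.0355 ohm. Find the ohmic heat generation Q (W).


I^2 = 320.05
Q = 320.05 * 0.0355 = 11.36 W

11.36 W


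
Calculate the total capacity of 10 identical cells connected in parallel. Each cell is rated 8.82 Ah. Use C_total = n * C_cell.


Parallel capacities add: 10 * 8.82 Ah = 88.2 Ah

88.2 Ah


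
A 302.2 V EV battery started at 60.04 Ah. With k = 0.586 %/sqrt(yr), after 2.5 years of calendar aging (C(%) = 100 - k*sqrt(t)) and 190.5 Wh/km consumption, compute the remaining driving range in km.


Step 1: capacity retention = 100 - 0.586 * sqrt(2.5) = 100 - 0.586 * 1.5811 = 99.073%
Step 2: C_now = 60.04 * 99.073/100 = 59.483 Ah
Step 3: E_pack = V * C_now = 302.2 * 59.483 = 17976 Wh
Step 4: range = E_pack / consumption = 17976 / 190.5 = 94.36 km

94.36 km


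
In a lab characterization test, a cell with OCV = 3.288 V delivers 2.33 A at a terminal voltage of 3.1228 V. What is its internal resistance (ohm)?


R = (OCV - V) / I = (3.288 - 3.1228) / 2.33 = 0.07090 ohm

0.07090 ohm


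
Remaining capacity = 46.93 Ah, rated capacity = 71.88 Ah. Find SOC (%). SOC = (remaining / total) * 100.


SOC% = 46.93 / 71.88 * 100 = 65.29%

65.29%


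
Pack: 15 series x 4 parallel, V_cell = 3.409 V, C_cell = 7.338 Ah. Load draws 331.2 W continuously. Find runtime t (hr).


Step 1: E_pack = Ns * V_cell * Np * C_cell = 15 * 3.409 * 4 * 7.338 = 1500.9 Wh
Step 2: t = E_pack / P = 1500.9 / 331.2 = 4.532 hr

4.532 hr


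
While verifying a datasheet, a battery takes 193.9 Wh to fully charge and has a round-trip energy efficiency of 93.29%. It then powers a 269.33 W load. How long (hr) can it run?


Step 1: E_discharge = eta/100 * E_charge = 93.29/100 * 193.9 = 180.89 Wh
Step 2: t = E_discharge / P = 180.89 / 269.33 = 0.6716 hr

0.6716 hr


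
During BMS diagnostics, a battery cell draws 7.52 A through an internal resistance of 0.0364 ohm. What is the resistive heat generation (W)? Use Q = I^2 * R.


Q = I^2 * R = 7.52^2 * 0.0364 = 2.058 W

2.058 W


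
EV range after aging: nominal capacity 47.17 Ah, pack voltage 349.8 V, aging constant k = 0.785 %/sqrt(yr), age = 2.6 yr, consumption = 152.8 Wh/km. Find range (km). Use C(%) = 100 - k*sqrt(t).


Step 1: capacity retention = 100 - 0.785 * sqrt(2.6) = 100 - 0.785 * 1.6125 = 98.734%
Step 2: C_now = 47.17 * 98.734/100 = 46.573 Ah
Step 3: E_pack = V * C_now = 349.8 * 46.573 = 16291 Wh
Step 4: range = E_pack / consumption = 16291 / 152.8 = 106.6 km

106.6 km


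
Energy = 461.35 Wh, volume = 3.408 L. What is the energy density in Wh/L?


ED = E / V = 461.35 / 3.408 = 135.4 Wh/L

135.4 Wh/L


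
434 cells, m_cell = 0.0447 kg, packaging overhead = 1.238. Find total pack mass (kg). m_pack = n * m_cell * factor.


Cell mass sum = 434 * 0.0447 = 19.4 kg
With overhead 1.238: m_pack = 19.4 * 1.238 = 24.02 kg

24.02 kg


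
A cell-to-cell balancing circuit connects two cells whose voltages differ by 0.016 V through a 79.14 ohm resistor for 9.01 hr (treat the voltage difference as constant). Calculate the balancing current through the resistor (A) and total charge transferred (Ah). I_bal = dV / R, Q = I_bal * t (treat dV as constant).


First, Ohm's law: I_bal = 0.016 V / 79.14 ohm = 2.0217e-04 A
Then Q = I * t = 2.0217e-04 A * 9.01 hr = 0.001822 Ah

I=2.0217e-04 A, Q=0.001822 Ah


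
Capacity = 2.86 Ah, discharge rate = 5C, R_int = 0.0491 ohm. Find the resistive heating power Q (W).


Step 1: I = C_rate * capacity = 5 * 2.86 = 14.3 A
Step 2: Q = I^2 * R = 14.3^2 * 0.0491 = 204.49 * 0.0491 = 10.04 W

10.04 W


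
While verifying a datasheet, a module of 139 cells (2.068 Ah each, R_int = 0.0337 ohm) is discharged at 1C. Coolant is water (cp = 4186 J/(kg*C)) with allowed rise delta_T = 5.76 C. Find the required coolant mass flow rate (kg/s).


Step 1: I = 1 * 2.068 = 2.068 A
Step 2: Q_cell = I^2 * R = 2.068^2 * 0.0337 = 0.14412 W
Step 3: Q_total = 139 * 0.14412 = 20.033 W
Step 4: m_dot = Q_total / (cp * dT) = 20.033 / (4186 * 5.76) = 8.309e-04 kg/s

8.309e-04 kg/s


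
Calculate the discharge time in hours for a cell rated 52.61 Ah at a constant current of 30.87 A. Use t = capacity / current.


Runtime = 52.61 Ah / 30.87 A = 1.704 hr

1.704 hr


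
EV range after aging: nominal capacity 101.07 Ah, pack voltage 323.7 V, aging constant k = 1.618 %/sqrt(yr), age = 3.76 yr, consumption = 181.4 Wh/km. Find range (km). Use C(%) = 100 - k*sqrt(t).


Step 1: capacity retention = 100 - 1.618 * sqrt(3.76) = 100 - 1.618 * 1.9391 = 96.863%
Step 2: C_now = 101.07 * 96.863/100 = 97.899 Ah
Step 3: E_pack = V * C_now = 323.7 * 97.899 = 31690 Wh
Step 4: range = E_pack / consumption = 31690 / 181.4 = 174.7 km

174.7 km


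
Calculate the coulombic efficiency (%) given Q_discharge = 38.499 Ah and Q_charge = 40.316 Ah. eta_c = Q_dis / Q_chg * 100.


Coulombic efficiency = 38.499/40.316 * 100% = 95.49%

95.49%


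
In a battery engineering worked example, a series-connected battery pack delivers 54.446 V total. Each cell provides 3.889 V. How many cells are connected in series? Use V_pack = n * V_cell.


n = V_pack / V_cell = 54.446 / 3.889 = 14

14


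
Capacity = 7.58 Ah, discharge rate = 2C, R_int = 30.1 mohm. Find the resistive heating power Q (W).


Convert: R = 30.1 mohm = 0.0301 ohm
Step 1: I = C_rate * capacity = 2 * 7.58 = 15.16 A
Step 2: Q = I^2 * R = 15.16^2 * 0.0301 = 229.83 * 0.0301 = 6.918 W

6.918 W


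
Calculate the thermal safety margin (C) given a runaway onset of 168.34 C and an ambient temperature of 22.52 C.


Safety margin = 168.34 C - 22.52 C = 145.82 C

145.82 C


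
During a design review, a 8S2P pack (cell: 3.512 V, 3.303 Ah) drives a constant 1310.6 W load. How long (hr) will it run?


Step 1: E_pack = Ns * V_cell * Np * C_cell = 8 * 3.512 * 2 * 3.303 = 185.6 Wh
Step 2: t = E_pack / P = 185.6 / 1310.6 = 0.1416 hr

0.1416 hr


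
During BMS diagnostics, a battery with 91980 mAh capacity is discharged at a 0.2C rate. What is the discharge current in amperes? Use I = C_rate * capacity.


Convert: capacity = 91980 mAh = 91.98 Ah
I = C_rate * capacity = 0.2 * 91.98 = 18.396 A

18.396 A


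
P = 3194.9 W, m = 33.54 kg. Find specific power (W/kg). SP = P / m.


Specific power = 3194.9 W / 33.54 kg = 95.26 W/kg

95.26 W/kg


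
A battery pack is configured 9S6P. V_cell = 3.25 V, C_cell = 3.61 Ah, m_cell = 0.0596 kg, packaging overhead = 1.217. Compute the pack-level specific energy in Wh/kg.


Step 1: V_pack = 9 * 3.25 = 29.25 V
Step 2: C_pack = 6 * 3.61 = 21.66 Ah
Step 3: E_pack = V_pack * C_pack = 29.25 * 21.66 = 633.56 Wh
Step 4: m_pack = 9 * 6 * 0.0596 * 1.217 = 3.9168 kg
Step 5: ED = E_pack / m_pack = 633.56 / 3.9168 = 161.8 Wh/kg

161.8 Wh/kg


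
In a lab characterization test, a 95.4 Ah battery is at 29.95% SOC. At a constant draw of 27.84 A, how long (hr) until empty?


Step 1: remaining = SOC/100 * C_total = 29.95/100 * 95.4 = 28.572 Ah
Step 2: t = remaining / I = 28.572 / 27.84 = 1.026 hr

1.026 hr


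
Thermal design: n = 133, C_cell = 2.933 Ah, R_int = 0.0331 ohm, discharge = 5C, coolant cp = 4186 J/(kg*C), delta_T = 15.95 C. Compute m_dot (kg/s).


Step 1: I = 5 * 2.933 = 14.665 A
Step 2: Q_cell = I^2 * R = 14.665^2 * 0.0331 = 7.1186 W
Step 3: Q_total = 133 * 7.1186 = 946.77 W
Step 4: m_dot = Q_total / (cp * dT) = 946.77 / (4186 * 15.95) = 0.01418 kg/s

0.01418 kg/s


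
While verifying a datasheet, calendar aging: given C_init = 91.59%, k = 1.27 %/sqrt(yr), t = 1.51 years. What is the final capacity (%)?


sqrt(t) = sqrt(1.51) = 1.2288
C_final = 91.59 - 1.27 * 1.2288 = 90.03%

90.03%


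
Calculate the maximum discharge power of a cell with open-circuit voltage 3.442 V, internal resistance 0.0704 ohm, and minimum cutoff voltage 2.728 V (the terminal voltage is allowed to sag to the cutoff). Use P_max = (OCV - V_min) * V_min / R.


P_max = (OCV - V_min) * V_min / R = (3.442 - 2.728) * 2.728 / 0.0704 = 0.714 * 2.728 / 0.0704 = 27.67 W

27.67 W


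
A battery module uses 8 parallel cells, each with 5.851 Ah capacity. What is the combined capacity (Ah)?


C_total = 8 * 5.851 = 46.808 Ah

46.808 Ah


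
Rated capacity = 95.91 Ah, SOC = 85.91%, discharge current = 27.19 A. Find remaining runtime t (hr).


Step 1: remaining = SOC/100 * C_total = 85.91/100 * 95.91 = 82.396 Ah
Step 2: t = remaining / I = 82.396 / 27.19 = 3.030 hr

3.030 hr


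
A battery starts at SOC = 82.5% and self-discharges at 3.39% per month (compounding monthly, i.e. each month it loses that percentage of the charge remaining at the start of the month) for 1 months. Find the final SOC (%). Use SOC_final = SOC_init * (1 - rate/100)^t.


decay = (1 - 3.39/100)^1 = 0.9661
SOC_final = 82.5 * 0.9661 = 79.70%

79.70%


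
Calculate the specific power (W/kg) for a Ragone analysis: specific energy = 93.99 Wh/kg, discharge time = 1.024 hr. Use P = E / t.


P_specific = E / t = 93.99 / 1.024 = 91.79 W/kg

91.79 W/kg


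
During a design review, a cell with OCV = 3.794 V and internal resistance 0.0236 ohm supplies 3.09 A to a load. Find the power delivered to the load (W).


Step 1: V_terminal = OCV - I*R = 3.794 - 3.09 * 0.0236 = 3.7211 V
Step 2: P_out = V_terminal * I = 3.7211 * 3.09 = 11.50 W

11.50 W


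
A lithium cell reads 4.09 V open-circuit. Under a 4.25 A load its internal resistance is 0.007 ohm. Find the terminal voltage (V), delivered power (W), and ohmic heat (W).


Step 1: V_terminal = OCV - I*R = 4.09 - 4.25 * 0.007 = 4.0603 V
Step 2: P_out = V_terminal * I = 4.0603 * 4.25 = 17.26 W
Step 3: Q = I^2 * R = 4.25^2 * 0.007 = 0.1264 W

V=4.0603 V, P=17.26 W, Q=0.1264 W


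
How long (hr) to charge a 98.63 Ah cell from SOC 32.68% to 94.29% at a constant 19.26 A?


delta_Ah = 98.63 * (94.29 - 32.68) / 100 = 60.766 Ah
t = delta_Ah / I = 60.766 / 19.26 = 3.155 hr

3.155 hr


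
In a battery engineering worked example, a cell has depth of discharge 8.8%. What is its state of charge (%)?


SOC = 100 - DOD = 100 - 8.8 = 91.2%

91.2%


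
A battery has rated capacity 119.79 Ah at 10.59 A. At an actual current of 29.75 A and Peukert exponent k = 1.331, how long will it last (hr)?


t_rated = C / I_rated = 119.79 / 10.59 = 11.312 hr
(I_rated/I)^k = (0.35597)^1.331 = 0.25289
t = t_rated * (I_rated/I)^k = 11.312 * 0.25289 = 2.861 hr

2.861 hr


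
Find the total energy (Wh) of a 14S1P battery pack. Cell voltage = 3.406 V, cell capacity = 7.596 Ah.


E = Ns * Vcell * Np * Ccell = 14 * 3.406 * 1 * 7.596 = 362.2 Wh

362.2 Wh


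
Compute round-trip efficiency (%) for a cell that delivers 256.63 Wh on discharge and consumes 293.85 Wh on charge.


Round-trip efficiency = 256.63/293.85 * 100% = 87.33%

87.33%


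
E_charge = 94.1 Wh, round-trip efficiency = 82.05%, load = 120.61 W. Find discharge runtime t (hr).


Step 1: E_discharge = eta/100 * E_charge = 82.05/100 * 94.1 = 77.209 Wh
Step 2: t = E_discharge / P = 77.209 / 120.61 = 0.6402 hr

0.6402 hr


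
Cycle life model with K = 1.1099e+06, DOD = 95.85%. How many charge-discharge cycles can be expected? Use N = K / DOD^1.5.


DOD^1.5 = 938.4
N = K / DOD^1.5 = 1.1099e+06 / 938.4 = 1183

1183 cycles


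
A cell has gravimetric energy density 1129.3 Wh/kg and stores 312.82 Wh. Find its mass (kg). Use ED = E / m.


m = E / ED = 312.82 / 1129.3 = 0.2770 kg

0.2770 kg


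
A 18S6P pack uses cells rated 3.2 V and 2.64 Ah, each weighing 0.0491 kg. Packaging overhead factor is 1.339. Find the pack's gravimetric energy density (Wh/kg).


Step 1: V_pack = 18 * 3.2 = 57.6 V
Step 2: C_pack = 6 * 2.64 = 15.84 Ah
Step 3: E_pack = V_pack * C_pack = 57.6 * 15.84 = 912.38 Wh
Step 4: m_pack = 18 * 6 * 0.0491 * 1.339 = 7.1004 kg
Step 5: ED = E_pack / m_pack = 912.38 / 7.1004 = 128.5 Wh/kg

128.5 Wh/kg


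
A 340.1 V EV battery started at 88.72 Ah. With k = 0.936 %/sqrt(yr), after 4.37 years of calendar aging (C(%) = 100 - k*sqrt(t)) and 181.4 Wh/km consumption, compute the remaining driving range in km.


Step 1: capacity retention = 100 - 0.936 * sqrt(4.37) = 100 - 0.936 * 2.0905 = 98.043%
Step 2: C_now = 88.72 * 98.043/100 = 86.984 Ah
Step 3: E_pack = V * C_now = 340.1 * 86.984 = 29583 Wh
Step 4: range = E_pack / consumption = 29583 / 181.4 = 163.1 km

163.1 km


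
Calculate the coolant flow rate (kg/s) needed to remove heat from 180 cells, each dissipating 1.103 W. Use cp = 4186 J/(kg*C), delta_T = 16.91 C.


Step 1: Total heat Q = 180 * 1.103 W = 198.54 W
Step 2: denom = cp * dT = 4186 * 16.91 = 70785
Step 3: m_dot = 198.54 / 70785 = 0.002805 kg/s

0.002805 kg/s


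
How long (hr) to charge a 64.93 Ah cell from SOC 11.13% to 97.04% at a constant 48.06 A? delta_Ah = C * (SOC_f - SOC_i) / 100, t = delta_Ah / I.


Step 1: dSOC = 97.04% - 11.13% = 85.91%
Step 2: delta_Ah = 64.93 * 85.91 / 100 = 55.781 Ah
Step 3: t = 55.781 / 48.06 = 1.161 hr

1.161 hr


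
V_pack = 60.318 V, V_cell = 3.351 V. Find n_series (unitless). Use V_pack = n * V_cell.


Rearranging: n = V_pack / V_cell = 60.318 / 3.351 = 18 cells

18


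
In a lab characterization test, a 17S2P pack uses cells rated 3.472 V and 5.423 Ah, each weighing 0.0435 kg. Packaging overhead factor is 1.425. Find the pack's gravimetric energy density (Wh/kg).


Step 1: V_pack = 17 * 3.472 = 59.024 V
Step 2: C_pack = 2 * 5.423 = 10.846 Ah
Step 3: E_pack = V_pack * C_pack = 59.024 * 10.846 = 640.17 Wh
Step 4: m_pack = 17 * 2 * 0.0435 * 1.425 = 2.1076 kg
Step 5: ED = E_pack / m_pack = 640.17 / 2.1076 = 303.7 Wh/kg

303.7 Wh/kg


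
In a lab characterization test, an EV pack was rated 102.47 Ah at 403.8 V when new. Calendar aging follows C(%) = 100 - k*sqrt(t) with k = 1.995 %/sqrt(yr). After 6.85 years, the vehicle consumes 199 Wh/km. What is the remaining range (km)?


Step 1: capacity retention = 100 - 1.995 * sqrt(6.85) = 100 - 1.995 * 2.6173 = 94.778%
Step 2: C_now = 102.47 * 94.778/100 = 97.119 Ah
Step 3: E_pack = V * C_now = 403.8 * 97.119 = 39217 Wh
Step 4: range = E_pack / consumption = 39217 / 199 = 197.1 km

197.1 km


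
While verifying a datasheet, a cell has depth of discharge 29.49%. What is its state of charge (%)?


SOC = 100 - DOD = 100 - 29.49 = 70.51%

70.51%


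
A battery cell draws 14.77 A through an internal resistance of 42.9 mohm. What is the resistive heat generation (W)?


Convert: R = 42.9 mohm = 0.0429 ohm
I^2 = 218.15
Q = 218.15 * 0.0429 = 9.359 W

9.359 W


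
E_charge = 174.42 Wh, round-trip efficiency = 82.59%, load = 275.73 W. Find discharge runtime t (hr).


Step 1: E_discharge = eta/100 * E_charge = 82.59/100 * 174.42 = 144.05 Wh
Step 2: t = E_discharge / P = 144.05 / 275.73 = 0.5224 hr

0.5224 hr


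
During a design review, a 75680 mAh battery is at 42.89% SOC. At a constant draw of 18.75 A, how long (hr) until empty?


Convert: C_total = 75680 mAh = 75.68 Ah
Step 1: remaining = SOC/100 * C_total = 42.89/100 * 75.68 = 32.459 Ah
Step 2: t = remaining / I = 32.459 / 18.75 = 1.731 hr

1.731 hr


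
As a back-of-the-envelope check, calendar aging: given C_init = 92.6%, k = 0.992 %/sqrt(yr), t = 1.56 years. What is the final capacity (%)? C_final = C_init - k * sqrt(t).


Step 1: sqrt(1.56 yr) = 1.249
Step 2: drop = 0.992 * 1.249 = 1.239
Step 3: C_final = 92.6 - 1.239 = 91.36%

91.36%


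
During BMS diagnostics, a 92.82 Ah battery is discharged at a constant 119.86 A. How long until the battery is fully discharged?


t = capacity / current = 92.82 / 119.86 = 0.7744 hr

0.7744 hr


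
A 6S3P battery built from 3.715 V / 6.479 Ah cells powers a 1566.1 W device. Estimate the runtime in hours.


Step 1: E_pack = Ns * V_cell * Np * C_cell = 6 * 3.715 * 3 * 6.479 = 433.25 Wh
Step 2: t = E_pack / P = 433.25 / 1566.1 = 0.2766 hr

0.2766 hr


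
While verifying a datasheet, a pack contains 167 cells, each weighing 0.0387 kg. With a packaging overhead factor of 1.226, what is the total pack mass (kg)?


m_pack = n * m_cell * overhead = 167 * 0.0387 * 1.226 = 7.924 kg

7.924 kg


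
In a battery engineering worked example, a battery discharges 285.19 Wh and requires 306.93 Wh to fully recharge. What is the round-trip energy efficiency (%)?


Round-trip efficiency = 285.19/306.93 * 100% = 92.92%

92.92%


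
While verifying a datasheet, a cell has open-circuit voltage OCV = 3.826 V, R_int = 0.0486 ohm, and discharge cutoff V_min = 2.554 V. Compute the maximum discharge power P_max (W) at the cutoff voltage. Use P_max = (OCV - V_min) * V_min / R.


P_max = (OCV - V_min) * V_min / R = (3.826 - 2.554) * 2.554 / 0.0486 = 1.272 * 2.554 / 0.0486 = 66.85 W

66.85 W


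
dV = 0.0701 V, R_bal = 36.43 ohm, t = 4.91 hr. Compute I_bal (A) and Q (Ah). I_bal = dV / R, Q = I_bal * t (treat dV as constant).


First, Ohm's law: I_bal = 0.0701 V / 36.43 ohm = 0.0019242 A
Then Q = I * t = 0.0019242 A * 4.91 hr = 0.009448 Ah

I=0.0019242 A, Q=0.009448 Ah


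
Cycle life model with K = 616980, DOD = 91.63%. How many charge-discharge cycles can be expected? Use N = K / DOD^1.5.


Step 1: DOD^1.5 = 91.63^1.5 = 877.11
Step 2: N = 616980 / 877.11 = 703.4 cycles

703.4 cycles


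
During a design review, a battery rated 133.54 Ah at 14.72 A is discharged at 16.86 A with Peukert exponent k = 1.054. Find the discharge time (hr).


Step 1: t_rated = C / I_rated = 133.54 / 14.72 = 9.072 hr
Step 2: ratio = 14.72 / 16.86 = 0.87307
Step 3: ratio^k = 0.87307^1.054 = 0.86669
Step 4: t = t_rated * ratio^k = 9.072 * 0.86669 = 7.863 hr

7.863 hr


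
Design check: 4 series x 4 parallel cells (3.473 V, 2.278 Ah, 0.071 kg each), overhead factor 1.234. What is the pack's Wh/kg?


Step 1: V_pack = 4 * 3.473 = 13.892 V
Step 2: C_pack = 4 * 2.278 = 9.112 Ah
Step 3: E_pack = V_pack * C_pack = 13.892 * 9.112 = 126.58 Wh
Step 4: m_pack = 4 * 4 * 0.071 * 1.234 = 1.4018 kg
Step 5: ED = E_pack / m_pack = 126.58 / 1.4018 = 90.30 Wh/kg

90.30 Wh/kg


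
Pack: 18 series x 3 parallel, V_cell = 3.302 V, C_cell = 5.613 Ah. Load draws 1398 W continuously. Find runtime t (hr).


Step 1: E_pack = Ns * V_cell * Np * C_cell = 18 * 3.302 * 3 * 5.613 = 1000.8 Wh
Step 2: t = E_pack / P = 1000.8 / 1398 = 0.7159 hr

0.7159 hr


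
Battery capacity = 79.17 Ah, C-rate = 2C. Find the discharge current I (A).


At 2C: I = 2 * 79.17 Ah = 158.34 A

158.34 A


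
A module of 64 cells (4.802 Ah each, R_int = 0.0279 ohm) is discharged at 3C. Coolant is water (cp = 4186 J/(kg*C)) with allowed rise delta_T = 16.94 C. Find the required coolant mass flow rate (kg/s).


Step 1: I = 3 * 4.802 = 14.406 A
Step 2: Q_cell = I^2 * R = 14.406^2 * 0.0279 = 5.7902 W
Step 3: Q_total = 64 * 5.7902 = 370.57 W
Step 4: m_dot = Q_total / (cp * dT) = 370.57 / (4186 * 16.94) = 0.005226 kg/s

0.005226 kg/s


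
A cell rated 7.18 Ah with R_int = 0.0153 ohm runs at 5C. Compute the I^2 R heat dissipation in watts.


Step 1: I = C_rate * capacity = 5 * 7.18 = 35.9 A
Step 2: Q = I^2 * R = 35.9^2 * 0.0153 = 1288.8 * 0.0153 = 19.72 W

19.72 W


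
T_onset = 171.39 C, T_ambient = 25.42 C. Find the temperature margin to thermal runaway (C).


Safety margin = 171.39 C - 25.42 C = 145.97 C

145.97 C


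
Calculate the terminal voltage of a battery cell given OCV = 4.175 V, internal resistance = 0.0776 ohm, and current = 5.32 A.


IR drop = 5.32 * 0.0776 = 0.41283 V
V = 4.175 - 0.41283 = 3.762 V

3.762 V


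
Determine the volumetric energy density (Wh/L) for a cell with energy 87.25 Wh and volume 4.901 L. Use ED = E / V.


Volumetric ED = 87.25 Wh / 4.901 L = 17.80 Wh/L

17.80 Wh/L


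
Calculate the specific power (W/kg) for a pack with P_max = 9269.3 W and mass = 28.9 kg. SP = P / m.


SP = P / m = 9269.3 / 28.9 = 320.7 W/kg

320.7 W/kg


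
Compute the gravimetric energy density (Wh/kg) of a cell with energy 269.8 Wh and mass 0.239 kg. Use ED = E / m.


Specific energy = 269.8 Wh / 0.239 kg = 1129 Wh/kg

1129 Wh/kg


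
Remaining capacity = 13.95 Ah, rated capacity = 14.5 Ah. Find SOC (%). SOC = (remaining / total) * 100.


SOC% = 13.95 / 14.5 * 100 = 96.21%

96.21%


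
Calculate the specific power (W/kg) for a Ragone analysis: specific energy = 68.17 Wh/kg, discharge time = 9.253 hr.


P_specific = E / t = 68.17 / 9.253 = 7.367 W/kg

7.367 W/kg
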